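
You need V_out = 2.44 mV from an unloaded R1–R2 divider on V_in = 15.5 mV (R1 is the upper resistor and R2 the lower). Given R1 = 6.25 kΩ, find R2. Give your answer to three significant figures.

Required fraction k = V_out/V_in = 0.1574.
R2 = R1 · 0.1574/(1 − 0.1574) = 1.168 kΩ.

R2 ≈ 1.17 kΩ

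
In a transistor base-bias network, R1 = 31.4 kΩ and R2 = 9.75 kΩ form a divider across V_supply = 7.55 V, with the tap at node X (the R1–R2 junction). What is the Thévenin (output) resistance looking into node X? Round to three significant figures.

With V_supply suppressed (replaced by a short), R_th = R1 ‖ R2 = (31.40 × 9.75)/(31.40 + 9.75) = 7.440 kΩ.

R_th ≈ 7.44 kΩ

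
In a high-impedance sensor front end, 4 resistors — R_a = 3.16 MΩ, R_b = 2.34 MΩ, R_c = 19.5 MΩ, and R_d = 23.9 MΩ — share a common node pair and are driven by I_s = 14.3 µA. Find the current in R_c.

ΣG = 1/3.16 + 1/2.34 + 1/19.5 + 1/23.9 = 0.8369.
Current divider: I(R_c) = I_s · G_k/ΣG = 14.3 × (0.05128/0.8369) = 14.3 × 0.06127 = 0.8762 µA.

I ≈ 0.876 µA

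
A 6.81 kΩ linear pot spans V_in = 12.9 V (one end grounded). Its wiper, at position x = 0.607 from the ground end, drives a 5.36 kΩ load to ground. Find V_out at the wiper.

V_out ≈ 6.01 V

Lower segment x·R_p = 4.134 kΩ; upper segment (1−x)·R_p = 2.676 kΩ.
Lower segment in parallel with the load: 4.134 ‖ 5.36 = 2.334 kΩ.
V_out = 12.9 × 2.334/(2.676 + 2.334) = 6.009 V.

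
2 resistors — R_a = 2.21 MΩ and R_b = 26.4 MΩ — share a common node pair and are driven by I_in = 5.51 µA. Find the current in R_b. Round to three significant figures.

I ≈ 0.426 µA

For two parallel branches, I_k = I_in · (other R)/(sum of R).
So I = 5.51 × 2.21/28.61 = 0.4256 µA.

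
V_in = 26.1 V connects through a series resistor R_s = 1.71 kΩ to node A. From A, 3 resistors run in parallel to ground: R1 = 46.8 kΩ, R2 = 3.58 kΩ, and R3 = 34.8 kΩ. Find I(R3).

I ≈ 0.480 mA

Combine the parallel branches: R_p = (1/46.8 + 1/3.58 + 1/34.8)⁻¹ = 3.036 kΩ.
Node voltage V_A = V_in · R_p/(R_s + R_p) = 26.1 × 0.6397 = 16.70 V.
I(R3) = V_A / R3 = 16.70/34.8 = 0.4797 mA.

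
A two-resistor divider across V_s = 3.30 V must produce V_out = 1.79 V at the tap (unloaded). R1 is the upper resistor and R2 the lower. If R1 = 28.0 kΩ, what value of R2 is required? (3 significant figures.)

R2 ≈ 33.2 kΩ

Required fraction k = V_out/V_s = 0.5424.
So R2 = R1 · V_out/(V_s − V_out) = 28.0 × 1.79/(3.30 − 1.79) = 28.0 × 1.185 = 33.19 kΩ.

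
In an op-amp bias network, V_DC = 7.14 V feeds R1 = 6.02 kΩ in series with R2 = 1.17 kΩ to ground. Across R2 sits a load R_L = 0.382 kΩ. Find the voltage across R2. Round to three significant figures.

R2 ‖ R_L = (1.17 × 0.382)/(1.17 + 0.382) = 0.2880 kΩ.
Now apply the divider: V_out = 7.14 × 0.04565 = 0.3260 V.

V_out ≈ 0.326 V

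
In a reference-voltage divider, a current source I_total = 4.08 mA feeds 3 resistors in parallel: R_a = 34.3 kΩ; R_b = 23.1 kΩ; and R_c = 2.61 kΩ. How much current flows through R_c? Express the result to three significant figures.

Total conductance ΣG = 1/34.3 + 1/23.1 + 1/2.61 = 0.4556 (units of 1/kΩ).
By the current-divider rule, I = I_total · G_k/ΣG = 4.08 × 0.8410 = 3.431 mA.

I ≈ 3.43 mA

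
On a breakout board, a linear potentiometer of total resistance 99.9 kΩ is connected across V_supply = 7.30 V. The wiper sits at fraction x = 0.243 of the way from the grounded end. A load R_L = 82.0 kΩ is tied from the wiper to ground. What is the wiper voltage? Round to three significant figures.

V_out ≈ 1.45 V

The pot divides into 75.62 kΩ above the wiper and 24.28 kΩ below.
(x·R_p) ‖ R_L = 18.73 kΩ.
V_out = 7.30 × 18.73/(75.62 + 18.73) = 1.449 V.
(Unloaded: V_out = x·V_supply = 1.77 V.)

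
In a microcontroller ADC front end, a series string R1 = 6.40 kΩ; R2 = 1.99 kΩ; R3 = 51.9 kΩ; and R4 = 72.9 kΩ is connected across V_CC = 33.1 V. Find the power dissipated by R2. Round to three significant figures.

The common current is I = 33.1/133.2 = 0.2485 mA.
V(R2) = I·R = 0.4945 V; P = V·I = 0.4945 × 0.2485 = 0.1229 mW.

P ≈ 0.123 mW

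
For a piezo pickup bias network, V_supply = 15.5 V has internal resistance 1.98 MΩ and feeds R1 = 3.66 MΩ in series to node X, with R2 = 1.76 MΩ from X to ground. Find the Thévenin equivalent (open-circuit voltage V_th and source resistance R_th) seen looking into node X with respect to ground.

V_th ≈ 3.69 V, R_th ≈ 1.34 MΩ

R1' = 1.98 + 3.66 = 5.640 MΩ (source resistance + R1).
V_th is the unloaded tap voltage: V_supply · R2/(R1'+R2) = 15.5 × 0.2378 = 3.686 V.
With V_supply suppressed (replaced by a short), R_th = R1' ‖ R2 = (5.640 × 1.76)/(5.640 + 1.76) = 1.341 MΩ.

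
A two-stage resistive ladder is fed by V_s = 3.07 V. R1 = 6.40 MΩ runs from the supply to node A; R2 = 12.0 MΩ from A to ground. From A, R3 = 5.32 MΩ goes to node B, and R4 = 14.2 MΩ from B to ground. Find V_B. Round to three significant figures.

V_B ≈ 1.20 V

The second stage (R3 + R4 = 19.52 MΩ) loads node A in parallel with R2.
R2 ‖ (R3+R4) = 7.431 MΩ.
So V_A = 3.07 × 0.5373 = 1.649 V.
Stage 2 is unloaded, so V_B = V_A · R4/(R3+R4) = 1.649 × 14.2/19.52 = 1.200 V.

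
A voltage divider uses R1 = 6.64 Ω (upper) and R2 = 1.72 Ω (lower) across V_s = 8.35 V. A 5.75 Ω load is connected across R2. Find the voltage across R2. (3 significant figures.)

V_out ≈ 1.39 V

R2 ‖ R_L = (1.72 × 5.75)/(1.72 + 5.75) = 1.324 Ω.
Now apply the divider: V_out = 8.35 × 0.1662 = 1.388 V.
(Unloaded it would be 1.72 V; the load pulls it down.)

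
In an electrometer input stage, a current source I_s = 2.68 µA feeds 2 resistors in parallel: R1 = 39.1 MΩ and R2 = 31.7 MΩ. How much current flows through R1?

With just two branches, the current splits inversely with resistance.
I(R1) = 2.68 × 31.7/(39.1 + 31.7) = 2.68 × 0.4477 = 1.200 µA.

I ≈ 1.20 µA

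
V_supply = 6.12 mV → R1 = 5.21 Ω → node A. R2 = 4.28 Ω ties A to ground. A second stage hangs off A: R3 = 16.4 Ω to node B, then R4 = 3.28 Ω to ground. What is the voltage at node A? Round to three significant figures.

The second stage (R3 + R4 = 19.68 Ω) loads node A in parallel with R2.
Effective lower resistance at A: R2 ‖ 19.68 = 3.515 Ω.
So V_A = 6.12 × 0.4029 = 2.466 mV.

V_A ≈ 2.47 mV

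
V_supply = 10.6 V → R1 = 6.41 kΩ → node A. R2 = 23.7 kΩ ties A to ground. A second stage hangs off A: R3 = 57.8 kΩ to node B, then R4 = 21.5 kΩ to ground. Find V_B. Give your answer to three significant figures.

V_B ≈ 2.13 V

Looking into the second stage from A: R3 + R4 = 79.30 kΩ appears in parallel with R2.
R2 ‖ (R3+R4) = 18.25 kΩ.
First divider: V_A = V_supply · 18.25/(6.41 + 18.25) = 7.844 V.
V_B = V_A × 0.2711 = 2.127 V.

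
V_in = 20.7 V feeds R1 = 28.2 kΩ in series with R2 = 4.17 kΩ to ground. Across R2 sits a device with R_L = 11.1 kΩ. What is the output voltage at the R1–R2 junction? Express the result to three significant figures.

R2 ‖ R_L = (4.17 × 11.1)/(4.17 + 11.1) = 3.031 kΩ.
Voltage divider with the loaded lower leg: V_out = 20.7 × 3.031/(28.2 + 3.031) = 20.7 × 0.09706 = 2.009 V.

V_out ≈ 2.01 V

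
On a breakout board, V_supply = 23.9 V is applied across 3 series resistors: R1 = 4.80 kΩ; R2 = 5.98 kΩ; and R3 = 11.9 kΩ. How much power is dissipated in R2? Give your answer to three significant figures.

P ≈ 6.64 mW

The common current is I = 23.9/22.68 = 1.054 mA.
P = I²R = 1.110 × 5.98 = 6.641 mW.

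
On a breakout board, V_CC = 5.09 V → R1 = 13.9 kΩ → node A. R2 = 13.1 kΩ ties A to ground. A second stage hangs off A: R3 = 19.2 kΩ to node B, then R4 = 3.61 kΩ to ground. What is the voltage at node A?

V_A ≈ 1.91 V

Node A sees R2 in parallel with the series input of stage 2, R3 + R4 = 22.81 kΩ.
R2 ‖ (R3+R4) = 8.321 kΩ.
V_A = 5.09 × 8.321/(13.9 + 8.321) = 1.906 V.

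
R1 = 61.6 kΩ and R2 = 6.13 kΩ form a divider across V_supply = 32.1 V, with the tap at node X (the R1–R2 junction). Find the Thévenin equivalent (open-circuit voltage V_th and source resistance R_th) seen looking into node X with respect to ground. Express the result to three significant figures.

V_th ≈ 2.91 V, R_th ≈ 5.58 kΩ

With X open, the divider is unloaded: V_th = 32.1 × 6.13/67.73 = 2.905 V.
With V_supply suppressed (replaced by a short), R_th = R1 ‖ R2 = (61.60 × 6.13)/(61.60 + 6.13) = 5.575 kΩ.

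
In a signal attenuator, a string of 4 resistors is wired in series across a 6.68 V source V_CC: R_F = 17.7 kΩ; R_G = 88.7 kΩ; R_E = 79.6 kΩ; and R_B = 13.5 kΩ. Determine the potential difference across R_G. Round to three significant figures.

Series total: ΣR = 17.7 + 88.7 + 79.6 + 13.5 = 199.5 kΩ.
Voltage divider: V = V_CC · (88.70 / 199.5) = 6.68 × 0.4446 = 2.970 V.

V ≈ 2.97 V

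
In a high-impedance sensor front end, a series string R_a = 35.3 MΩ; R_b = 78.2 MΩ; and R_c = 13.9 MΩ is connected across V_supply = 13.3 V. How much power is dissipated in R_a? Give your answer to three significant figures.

ΣR = 127.4 MΩ → I = 13.3/127.4 = 0.1044 µA.
P(R_a) = I²·R_a = (0.1044)² × 35.3 = 0.3847 µW.

P ≈ 0.385 µW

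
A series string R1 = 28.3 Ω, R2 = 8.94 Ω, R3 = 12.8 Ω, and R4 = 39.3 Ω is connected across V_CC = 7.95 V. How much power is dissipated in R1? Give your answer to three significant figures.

P ≈ 0.224 W

Series current I = V_CC/ΣR = 7.95/89.34 = 0.08899 A.
P(R1) = I²·R1 = (0.08899)² × 28.3 = 0.2241 W.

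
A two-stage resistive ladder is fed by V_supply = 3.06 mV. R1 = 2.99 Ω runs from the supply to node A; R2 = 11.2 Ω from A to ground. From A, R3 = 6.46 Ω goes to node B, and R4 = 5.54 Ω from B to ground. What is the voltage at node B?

V_B ≈ 0.932 mV

Looking into the second stage from A: R3 + R4 = 12.00 Ω appears in parallel with R2.
Effective lower resistance at A: R2 ‖ 12.00 = 5.793 Ω.
So V_A = 3.06 × 0.6596 = 2.018 mV.
Stage 2 is unloaded, so V_B = V_A · R4/(R3+R4) = 2.018 × 5.54/12.00 = 0.9318 mV.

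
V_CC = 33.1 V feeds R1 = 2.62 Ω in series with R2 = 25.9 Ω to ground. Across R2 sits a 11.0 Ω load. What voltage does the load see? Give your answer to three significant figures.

V_out ≈ 24.7 V

First combine the lower leg with the load: R2 ‖ R_L = 7.721 Ω.
Now apply the divider: V_out = 33.1 × 0.7466 = 24.71 V.
(Unloaded it would be 30.1 V; the load pulls it down.)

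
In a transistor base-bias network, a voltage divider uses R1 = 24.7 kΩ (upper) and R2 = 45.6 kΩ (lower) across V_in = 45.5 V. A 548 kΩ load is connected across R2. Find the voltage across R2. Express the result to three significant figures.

V_out ≈ 28.7 V

First combine the lower leg with the load: R2 ‖ R_L = 42.10 kΩ.
Voltage divider with the loaded lower leg: V_out = 45.5 × 42.10/(24.7 + 42.10) = 45.5 × 0.6302 = 28.68 V.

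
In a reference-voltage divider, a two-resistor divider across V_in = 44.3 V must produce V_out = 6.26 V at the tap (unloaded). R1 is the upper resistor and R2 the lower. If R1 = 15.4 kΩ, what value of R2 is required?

V_out/V_in = R2/(R1+R2) = 0.1413.
So R2 = R1 · V_out/(V_in − V_out) = 15.4 × 6.26/(44.3 − 6.26) = 15.4 × 0.1646 = 2.534 kΩ.

R2 ≈ 2.53 kΩ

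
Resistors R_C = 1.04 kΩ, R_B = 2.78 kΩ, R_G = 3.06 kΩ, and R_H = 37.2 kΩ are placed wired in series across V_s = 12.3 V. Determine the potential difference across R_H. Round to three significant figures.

Total series resistance ΣR = 1.04 + 2.78 + 3.06 + 37.2 = 44.08 kΩ.
V = V_s · R/ΣR = 12.3 × 0.8439 = 10.38 V.

V ≈ 10.4 V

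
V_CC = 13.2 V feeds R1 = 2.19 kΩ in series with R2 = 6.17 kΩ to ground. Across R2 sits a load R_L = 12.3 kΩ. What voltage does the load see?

R2 ‖ R_L = (6.17 × 12.3)/(6.17 + 12.3) = 4.109 kΩ.
Then V_out = V_CC · R2'/(R1 + R2') = 13.2 × 4.109/6.299 = 8.611 V.
(Unloaded it would be 9.74 V; the load pulls it down.)

V_out ≈ 8.61 V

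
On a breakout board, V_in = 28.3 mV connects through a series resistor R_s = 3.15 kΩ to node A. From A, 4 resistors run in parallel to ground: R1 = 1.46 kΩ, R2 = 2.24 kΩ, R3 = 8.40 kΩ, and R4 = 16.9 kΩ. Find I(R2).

Equivalent of the parallel group: R_p = 0.7636 kΩ.
V_A = 28.3 × 0.7636/3.914 = 5.522 mV.
I(R2) = V_A / R2 = 5.522/2.24 = 2.465 µA.
(Check via current divider: I_total = 7.231 µA; share G_k/ΣG = 0.3409 → same result.)

I ≈ 2.47 µA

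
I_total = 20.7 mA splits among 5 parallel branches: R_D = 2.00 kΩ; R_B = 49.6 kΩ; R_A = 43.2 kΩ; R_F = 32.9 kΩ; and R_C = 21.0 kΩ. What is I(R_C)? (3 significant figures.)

I ≈ 1.59 mA

Total conductance ΣG = 1/2.00 + 1/49.6 + 1/43.2 + 1/32.9 + 1/21.0 = 0.6213 (units of 1/kΩ).
Current divider: I(R_C) = I_total · G_k/ΣG = 20.7 × (0.04762/0.6213) = 20.7 × 0.07664 = 1.586 mA.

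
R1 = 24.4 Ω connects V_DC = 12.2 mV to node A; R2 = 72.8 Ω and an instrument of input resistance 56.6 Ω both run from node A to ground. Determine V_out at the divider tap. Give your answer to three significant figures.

First combine the lower leg with the load: R2 ‖ R_L = 31.84 Ω.
Then V_out = V_DC · R2'/(R1 + R2') = 12.2 × 31.84/56.24 = 6.907 mV.

V_out ≈ 6.91 mV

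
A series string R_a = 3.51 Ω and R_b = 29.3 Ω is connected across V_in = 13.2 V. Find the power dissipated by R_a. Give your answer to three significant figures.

ΣR = 32.81 Ω → I = 13.2/32.81 = 0.4023 A.
P(R_a) = I²·R_a = (0.4023)² × 3.51 = 0.5681 W.

P ≈ 0.568 W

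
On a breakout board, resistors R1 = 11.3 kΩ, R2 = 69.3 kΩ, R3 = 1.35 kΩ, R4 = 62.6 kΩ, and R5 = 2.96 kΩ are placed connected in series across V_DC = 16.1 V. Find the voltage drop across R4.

Series total: ΣR = 11.3 + 69.3 + 1.35 + 62.6 + 2.96 = 147.5 kΩ.
Voltage divider: V = V_DC · (62.60 / 147.5) = 16.1 × 0.4244 = 6.832 V.

V ≈ 6.83 V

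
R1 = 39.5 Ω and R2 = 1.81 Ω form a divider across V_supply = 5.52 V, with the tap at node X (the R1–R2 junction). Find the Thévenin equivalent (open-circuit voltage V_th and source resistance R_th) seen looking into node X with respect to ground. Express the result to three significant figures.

With X open, the divider is unloaded: V_th = 5.52 × 1.81/41.31 = 0.2419 V.
With V_supply suppressed (replaced by a short), R_th = R1 ‖ R2 = (39.50 × 1.81)/(39.50 + 1.81) = 1.731 Ω.

V_th ≈ 0.242 V, R_th ≈ 1.73 Ω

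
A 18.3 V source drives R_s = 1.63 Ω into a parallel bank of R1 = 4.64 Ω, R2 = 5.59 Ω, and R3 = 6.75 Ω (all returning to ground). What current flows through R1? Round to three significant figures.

I ≈ 2.09 A

Combine the parallel branches: R_p = (1/4.64 + 1/5.59 + 1/6.75)⁻¹ = 1.843 Ω.
Node voltage V_A = V_in · R_p/(R_s + R_p) = 18.3 × 0.5307 = 9.711 V.
Branch current I = V_A/R1 = 9.711/4.64 = 2.093 A.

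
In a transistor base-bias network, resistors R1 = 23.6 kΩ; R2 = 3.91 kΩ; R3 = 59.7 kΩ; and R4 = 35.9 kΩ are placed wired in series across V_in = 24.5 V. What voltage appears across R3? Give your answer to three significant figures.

ΣR = 23.6 + 3.91 + 59.7 + 35.9 = 123.1 kΩ.
Voltage divider: V = V_in · (59.70 / 123.1) = 24.5 × 0.4849 = 11.88 V.

V ≈ 11.9 V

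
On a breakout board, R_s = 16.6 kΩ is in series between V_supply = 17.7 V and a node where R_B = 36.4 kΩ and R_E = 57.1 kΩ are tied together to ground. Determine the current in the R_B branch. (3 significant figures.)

Parallel bank: R_p = 1/(1/36.4 + 1/57.1) = 22.23 kΩ.
V_A by voltage divider: V_A = 17.7 × 22.23/(16.6 + 22.23) = 10.13 V.
I(R_B) = V_A / R_B = 10.13/36.4 = 0.2784 mA.
(Equivalently: I_total = 0.4558 mA, then current-divider fraction G_k/ΣG = 0.6107.)

I ≈ 0.278 mA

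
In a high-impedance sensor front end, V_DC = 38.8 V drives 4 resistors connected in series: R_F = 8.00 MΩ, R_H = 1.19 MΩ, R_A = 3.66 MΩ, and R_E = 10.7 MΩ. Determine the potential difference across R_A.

ΣR = 8.00 + 1.19 + 3.66 + 10.7 = 23.55 MΩ.
Voltage divider: V = V_DC · (3.660 / 23.55) = 38.8 × 0.1554 = 6.030 V.

V ≈ 6.03 V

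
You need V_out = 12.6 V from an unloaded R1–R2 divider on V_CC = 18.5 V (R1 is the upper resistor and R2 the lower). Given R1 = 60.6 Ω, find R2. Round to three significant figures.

R2 ≈ 129 Ω

Required fraction k = V_out/V_CC = 0.6811.
Rearranging, R2 = R1·k/(1−k) = 60.6 × 2.136 = 129.4 Ω.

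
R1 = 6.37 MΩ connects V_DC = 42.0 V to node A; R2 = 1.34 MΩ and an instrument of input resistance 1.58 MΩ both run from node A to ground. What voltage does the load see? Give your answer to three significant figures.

R2 ‖ R_L = (1.34 × 1.58)/(1.34 + 1.58) = 0.7251 MΩ.
Then V_out = V_DC · R2'/(R1 + R2') = 42.0 × 0.7251/7.095 = 4.292 V.

V_out ≈ 4.29 V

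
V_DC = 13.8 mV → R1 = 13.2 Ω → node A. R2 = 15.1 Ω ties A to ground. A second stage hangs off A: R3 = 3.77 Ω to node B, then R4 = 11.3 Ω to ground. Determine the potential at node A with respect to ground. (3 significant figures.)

The second stage (R3 + R4 = 15.07 Ω) loads node A in parallel with R2.
R2 ‖ (R3+R4) = 7.542 Ω.
First divider: V_A = V_DC · 7.542/(13.2 + 7.542) = 5.018 mV.

V_A ≈ 5.02 mV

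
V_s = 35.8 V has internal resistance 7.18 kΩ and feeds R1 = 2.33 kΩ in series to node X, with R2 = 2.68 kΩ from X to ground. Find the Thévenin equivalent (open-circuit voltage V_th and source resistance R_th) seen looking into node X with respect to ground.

R1' = 7.18 + 2.33 = 9.510 kΩ (source resistance + R1).
Open-circuit (no load on X): V_th = V_s · R2/(R1' + R2) = 35.8 × 2.68/(9.510 + 2.68) = 7.871 V.
Looking into X with the source shorted: R_th = R1'·R2/(R1'+R2) = 9.510 × 2.68/12.19 = 2.091 kΩ.

V_th ≈ 7.87 V, R_th ≈ 2.09 kΩ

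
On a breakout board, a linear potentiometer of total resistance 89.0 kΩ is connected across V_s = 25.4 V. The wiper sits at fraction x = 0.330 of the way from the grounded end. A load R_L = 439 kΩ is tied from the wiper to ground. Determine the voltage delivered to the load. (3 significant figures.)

V_out ≈ 8.02 V

The pot divides into 59.63 kΩ above the wiper and 29.37 kΩ below.
Lower segment in parallel with the load: 29.37 ‖ 439 = 27.53 kΩ.
Loaded-divider output: V_out = 25.4 × 0.3158 = 8.022 V.
(Unloaded: V_out = x·V_s = 8.38 V.)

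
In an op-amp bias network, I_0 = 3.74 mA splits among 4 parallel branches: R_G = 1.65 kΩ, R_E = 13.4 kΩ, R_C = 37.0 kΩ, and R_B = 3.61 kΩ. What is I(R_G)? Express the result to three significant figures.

ΣG = 1/1.65 + 1/13.4 + 1/37.0 + 1/3.61 = 0.9847.
By the current-divider rule, I = I_0 · G_k/ΣG = 3.74 × 0.6155 = 2.302 mA.

I ≈ 2.30 mA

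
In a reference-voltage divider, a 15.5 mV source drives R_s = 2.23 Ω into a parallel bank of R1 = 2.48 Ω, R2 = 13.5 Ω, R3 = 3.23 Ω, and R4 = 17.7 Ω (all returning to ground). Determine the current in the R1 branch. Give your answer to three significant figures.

Equivalent of the parallel group: R_p = 1.186 Ω.
V_A by voltage divider: V_A = 15.5 × 1.186/(2.23 + 1.186) = 5.381 mV.
Branch current I = V_A/R1 = 5.381/2.48 = 2.170 mA.

I ≈ 2.17 mA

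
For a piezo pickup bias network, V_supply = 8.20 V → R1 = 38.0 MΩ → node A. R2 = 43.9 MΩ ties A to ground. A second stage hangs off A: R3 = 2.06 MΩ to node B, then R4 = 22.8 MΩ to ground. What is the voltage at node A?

V_A ≈ 2.42 V

Looking into the second stage from A: R3 + R4 = 24.86 MΩ appears in parallel with R2.
R2 ‖ (R3+R4) = 15.87 MΩ.
First divider: V_A = V_supply · 15.87/(38.0 + 15.87) = 2.416 V.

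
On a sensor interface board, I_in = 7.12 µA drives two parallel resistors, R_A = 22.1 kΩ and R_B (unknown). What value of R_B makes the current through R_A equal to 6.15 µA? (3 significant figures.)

R_B ≈ 140 kΩ

In a two-way split, I_A/I_in = R_B/(R_A + R_B).
With f = 0.8638, R_B = R_A · f/(1−f) = 22.1 × 6.340 = 140.1 kΩ.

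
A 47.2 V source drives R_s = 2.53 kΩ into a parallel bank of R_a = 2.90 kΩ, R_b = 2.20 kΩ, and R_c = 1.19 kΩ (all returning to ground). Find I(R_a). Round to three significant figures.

Combine the parallel branches: R_p = (1/2.90 + 1/2.20 + 1/1.19)⁻¹ = 0.6099 kΩ.
V_A = 47.2 × 0.6099/3.140 = 9.168 V.
Branch current I = V_A/R_a = 9.168/2.90 = 3.161 mA.

I ≈ 3.16 mA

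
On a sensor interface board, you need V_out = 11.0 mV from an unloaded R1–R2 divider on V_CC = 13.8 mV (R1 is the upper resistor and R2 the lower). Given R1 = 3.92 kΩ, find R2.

The divider ratio is R2/(R1+R2) = 11.0/13.8 = 0.7971.
R2 = R1 · 0.7971/(1 − 0.7971) = 15.40 kΩ.

R2 ≈ 15.4 kΩ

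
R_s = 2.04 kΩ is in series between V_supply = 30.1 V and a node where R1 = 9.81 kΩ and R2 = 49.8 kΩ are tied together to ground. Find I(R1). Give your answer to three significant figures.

I ≈ 2.46 mA

Equivalent of the parallel group: R_p = 8.196 kΩ.
Node voltage V_A = V_supply · R_p/(R_s + R_p) = 30.1 × 0.8007 = 24.10 V.
Branch current I = V_A/R1 = 24.10/9.81 = 2.457 mA.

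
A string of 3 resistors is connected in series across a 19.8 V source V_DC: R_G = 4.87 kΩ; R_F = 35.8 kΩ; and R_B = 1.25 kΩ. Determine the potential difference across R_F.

Series total: ΣR = 4.87 + 35.8 + 1.25 = 41.92 kΩ.
V = V_DC · R/ΣR = 19.8 × 0.8540 = 16.91 V.

V ≈ 16.9 V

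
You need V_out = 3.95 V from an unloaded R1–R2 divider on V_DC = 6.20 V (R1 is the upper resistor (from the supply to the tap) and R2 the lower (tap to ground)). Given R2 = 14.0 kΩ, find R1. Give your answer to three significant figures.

Required fraction k = V_out/V_DC = 0.6371.
R1 = R2·(1/k − 1) = 14.0 × 0.5696 = 7.975 kΩ.

R1 ≈ 7.97 kΩ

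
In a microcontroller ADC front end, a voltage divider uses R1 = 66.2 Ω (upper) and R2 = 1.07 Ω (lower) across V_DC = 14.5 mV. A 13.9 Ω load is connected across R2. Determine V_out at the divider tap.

R2 ‖ R_L = (1.07 × 13.9)/(1.07 + 13.9) = 0.9935 Ω.
Then V_out = V_DC · R2'/(R1 + R2') = 14.5 × 0.9935/67.19 = 0.2144 mV.
(Unloaded it would be 0.231 mV; the load pulls it down.)

V_out ≈ 0.214 mV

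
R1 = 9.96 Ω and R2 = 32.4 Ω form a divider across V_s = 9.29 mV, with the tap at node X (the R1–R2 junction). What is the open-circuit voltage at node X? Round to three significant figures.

Open-circuit (no load on X): V_th = V_s · R2/(R1 + R2) = 9.29 × 32.4/(9.960 + 32.4) = 7.106 mV.

V_th ≈ 7.11 mV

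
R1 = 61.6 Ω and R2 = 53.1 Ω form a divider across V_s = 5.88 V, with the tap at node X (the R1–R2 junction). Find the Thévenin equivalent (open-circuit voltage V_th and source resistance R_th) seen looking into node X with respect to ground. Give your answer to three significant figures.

With X open, the divider is unloaded: V_th = 5.88 × 53.1/114.7 = 2.722 V.
Zeroing V_s shorts the top of R1 to ground, so R_th = R1 ‖ R2 = 28.52 Ω.

V_th ≈ 2.72 V, R_th ≈ 28.5 Ω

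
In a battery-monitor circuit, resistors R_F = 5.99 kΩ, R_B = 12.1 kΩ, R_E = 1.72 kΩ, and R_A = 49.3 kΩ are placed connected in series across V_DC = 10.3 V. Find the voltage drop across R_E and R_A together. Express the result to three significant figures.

V ≈ 7.60 V

Total series resistance ΣR = 5.99 + 12.1 + 1.72 + 49.3 = 69.11 kΩ.
R_{R_E..R_A} = 1.72 + 49.3 = 51.02 kΩ.
Voltage divider: V = V_DC · (51.02 / 69.11) = 10.3 × 0.7382 = 7.604 V.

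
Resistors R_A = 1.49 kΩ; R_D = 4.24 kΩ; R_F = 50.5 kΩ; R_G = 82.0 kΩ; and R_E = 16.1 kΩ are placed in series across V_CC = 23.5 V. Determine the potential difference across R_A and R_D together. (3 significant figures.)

ΣR = 1.49 + 4.24 + 50.5 + 82.0 + 16.1 = 154.3 kΩ.
R_{R_A..R_D} = 1.49 + 4.24 = 5.730 kΩ.
V = V_CC · R/ΣR = 23.5 × 0.03713 = 0.8725 V.

V ≈ 0.873 V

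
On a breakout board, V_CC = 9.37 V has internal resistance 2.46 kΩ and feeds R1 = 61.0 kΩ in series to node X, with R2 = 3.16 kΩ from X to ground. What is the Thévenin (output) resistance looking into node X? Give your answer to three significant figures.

R_th ≈ 3.01 kΩ

R1' = 2.46 + 61.0 = 63.46 kΩ (source resistance + R1).
With V_CC suppressed (replaced by a short), R_th = R1' ‖ R2 = (63.46 × 3.16)/(63.46 + 3.16) = 3.010 kΩ.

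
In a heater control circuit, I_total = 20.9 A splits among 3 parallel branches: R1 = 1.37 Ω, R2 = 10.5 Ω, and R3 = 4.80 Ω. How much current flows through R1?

ΣG = 1/1.37 + 1/10.5 + 1/4.80 = 1.033.
By the current-divider rule, I = I_total · G_k/ΣG = 20.9 × 0.7063 = 14.76 A.

I ≈ 14.8 A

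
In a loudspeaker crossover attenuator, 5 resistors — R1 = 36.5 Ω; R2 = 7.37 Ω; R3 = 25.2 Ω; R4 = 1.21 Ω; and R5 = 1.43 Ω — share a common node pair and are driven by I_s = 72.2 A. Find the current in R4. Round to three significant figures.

I ≈ 34.5 A

Total conductance ΣG = 1/36.5 + 1/7.37 + 1/25.2 + 1/1.21 + 1/1.43 = 1.729 (units of 1/Ω).
By the current-divider rule, I = I_s · G_k/ΣG = 72.2 × 0.4781 = 34.52 A.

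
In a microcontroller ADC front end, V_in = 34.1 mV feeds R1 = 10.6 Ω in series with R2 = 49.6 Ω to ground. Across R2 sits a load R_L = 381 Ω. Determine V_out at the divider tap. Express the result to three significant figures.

First combine the lower leg with the load: R2 ‖ R_L = 43.89 Ω.
Then V_out = V_in · R2'/(R1 + R2') = 34.1 × 43.89/54.49 = 27.47 mV.

V_out ≈ 27.5 mV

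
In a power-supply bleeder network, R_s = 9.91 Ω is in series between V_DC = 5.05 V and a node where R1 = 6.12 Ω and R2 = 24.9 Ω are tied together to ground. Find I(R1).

Parallel bank: R_p = 1/(1/6.12 + 1/24.9) = 4.913 Ω.
V_A by voltage divider: V_A = 5.05 × 4.913/(9.91 + 4.913) = 1.674 V.
I(R1) = V_A / R1 = 1.674/6.12 = 0.2735 A.
(Equivalently: I_total = 0.3407 A, then current-divider fraction G_k/ΣG = 0.8027.)

I ≈ 0.273 A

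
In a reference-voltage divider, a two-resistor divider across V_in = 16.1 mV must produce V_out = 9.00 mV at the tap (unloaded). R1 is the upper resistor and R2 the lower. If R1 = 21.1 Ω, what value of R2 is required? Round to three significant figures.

R2 ≈ 26.7 Ω

V_out/V_in = R2/(R1+R2) = 0.5590.
R2 = R1 · 0.5590/(1 − 0.5590) = 26.75 Ω.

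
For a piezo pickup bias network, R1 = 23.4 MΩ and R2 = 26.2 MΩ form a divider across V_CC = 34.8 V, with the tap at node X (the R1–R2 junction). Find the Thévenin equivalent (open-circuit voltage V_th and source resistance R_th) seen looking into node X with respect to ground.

V_th ≈ 18.4 V, R_th ≈ 12.4 MΩ

V_th is the unloaded tap voltage: V_CC · R2/(R1+R2) = 34.8 × 0.5282 = 18.38 V.
With V_CC suppressed (replaced by a short), R_th = R1 ‖ R2 = (23.40 × 26.2)/(23.40 + 26.2) = 12.36 MΩ.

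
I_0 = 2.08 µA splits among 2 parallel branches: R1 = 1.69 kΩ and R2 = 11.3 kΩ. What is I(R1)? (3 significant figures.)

For two parallel branches, I_k = I_0 · (other R)/(sum of R).
I(R1) = 2.08 × 11.3/(1.69 + 11.3) = 2.08 × 0.8699 = 1.809 µA.

I ≈ 1.81 µA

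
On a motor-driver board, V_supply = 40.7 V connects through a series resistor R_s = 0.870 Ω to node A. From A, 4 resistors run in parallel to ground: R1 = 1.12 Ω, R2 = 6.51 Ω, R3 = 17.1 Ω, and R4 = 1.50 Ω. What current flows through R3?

Combine the parallel branches: R_p = (1/1.12 + 1/6.51 + 1/17.1 + 1/1.50)⁻¹ = 0.5645 Ω.
Node voltage V_A = V_supply · R_p/(R_s + R_p) = 40.7 × 0.3935 = 16.02 V.
Branch current I = V_A/R3 = 16.02/17.1 = 0.9366 A.
(Check via current divider: I_total = 28.37 A; share G_k/ΣG = 0.03301 → same result.)

I ≈ 0.937 A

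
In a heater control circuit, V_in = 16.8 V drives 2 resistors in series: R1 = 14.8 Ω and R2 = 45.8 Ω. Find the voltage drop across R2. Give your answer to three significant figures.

Series total: ΣR = 14.8 + 45.8 = 60.60 Ω.
By the voltage-divider rule, V = 16.8 × 45.80/60.60 = 12.70 V.

V ≈ 12.7 V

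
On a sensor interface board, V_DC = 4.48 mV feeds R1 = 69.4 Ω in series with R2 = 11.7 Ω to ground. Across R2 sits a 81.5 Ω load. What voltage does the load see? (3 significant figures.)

V_out ≈ 0.576 mV

First combine the lower leg with the load: R2 ‖ R_L = 10.23 Ω.
Now apply the divider: V_out = 4.48 × 0.1285 = 0.5756 mV.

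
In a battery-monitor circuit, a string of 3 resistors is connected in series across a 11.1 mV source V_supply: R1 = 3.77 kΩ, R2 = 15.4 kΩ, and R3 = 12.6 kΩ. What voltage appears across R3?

V ≈ 4.40 mV

ΣR = 3.77 + 15.4 + 12.6 = 31.77 kΩ.
Voltage divider: V = V_supply · (12.60 / 31.77) = 11.1 × 0.3966 = 4.402 mV.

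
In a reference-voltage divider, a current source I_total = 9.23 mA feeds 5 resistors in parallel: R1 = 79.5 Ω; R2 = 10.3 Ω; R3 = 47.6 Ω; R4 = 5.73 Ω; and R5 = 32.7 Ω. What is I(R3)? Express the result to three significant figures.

Conductances: ΣG = 1/79.5 + 1/10.3 + 1/47.6 + 1/5.73 + 1/32.7 = 0.3358 (1/Ω).
Current divider: I(R3) = I_total · G_k/ΣG = 9.23 × (0.02101/0.3358) = 9.23 × 0.06257 = 0.5775 mA.

I ≈ 0.577 mA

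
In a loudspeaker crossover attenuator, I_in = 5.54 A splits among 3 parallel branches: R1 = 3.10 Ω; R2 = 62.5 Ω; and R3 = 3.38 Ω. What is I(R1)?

I ≈ 2.82 A

Total conductance ΣG = 1/3.10 + 1/62.5 + 1/3.38 = 0.6344 (units of 1/Ω).
By the current-divider rule, I = I_in · G_k/ΣG = 5.54 × 0.5085 = 2.817 A.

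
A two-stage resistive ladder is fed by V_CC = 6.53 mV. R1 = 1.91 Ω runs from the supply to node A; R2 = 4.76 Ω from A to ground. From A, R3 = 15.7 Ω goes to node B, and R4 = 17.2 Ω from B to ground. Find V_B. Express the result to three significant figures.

Node A sees R2 in parallel with the series input of stage 2, R3 + R4 = 32.90 Ω.
Effective lower resistance at A: R2 ‖ 32.90 = 4.158 Ω.
So V_A = 6.53 × 0.6853 = 4.475 mV.
Then the unloaded second divider: V_B = V_A × R4/(R3+R4) = 4.475 × 0.5228 = 2.339 mV.

V_B ≈ 2.34 mV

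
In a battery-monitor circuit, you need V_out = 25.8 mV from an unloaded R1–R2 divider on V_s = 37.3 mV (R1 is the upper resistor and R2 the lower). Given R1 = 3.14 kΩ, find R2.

Required fraction k = V_out/V_s = 0.6917.
R2 = R1 · 0.6917/(1 − 0.6917) = 7.045 kΩ.

R2 ≈ 7.04 kΩ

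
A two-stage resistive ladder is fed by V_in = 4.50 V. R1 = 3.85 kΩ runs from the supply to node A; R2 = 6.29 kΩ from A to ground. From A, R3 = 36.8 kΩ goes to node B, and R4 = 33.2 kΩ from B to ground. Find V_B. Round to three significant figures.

V_B ≈ 1.28 V

Looking into the second stage from A: R3 + R4 = 70.00 kΩ appears in parallel with R2.
Effective lower resistance at A: R2 ‖ 70.00 = 5.771 kΩ.
So V_A = 4.50 × 0.5999 = 2.699 V.
Stage 2 is unloaded, so V_B = V_A · R4/(R3+R4) = 2.699 × 33.2/70.00 = 1.280 V.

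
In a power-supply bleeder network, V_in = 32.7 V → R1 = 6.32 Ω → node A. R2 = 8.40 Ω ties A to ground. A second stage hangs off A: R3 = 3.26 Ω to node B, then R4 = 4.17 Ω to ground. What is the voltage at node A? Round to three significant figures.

V_A ≈ 12.6 V

Node A sees R2 in parallel with the series input of stage 2, R3 + R4 = 7.430 Ω.
Effective lower resistance at A: R2 ‖ 7.430 = 3.943 Ω.
First divider: V_A = V_in · 3.943/(6.32 + 3.943) = 12.56 V.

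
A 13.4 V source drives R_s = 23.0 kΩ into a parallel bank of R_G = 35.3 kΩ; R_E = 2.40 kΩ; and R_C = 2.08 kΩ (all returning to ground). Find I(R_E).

Parallel bank: R_p = 1/(1/35.3 + 1/2.40 + 1/2.08) = 1.080 kΩ.
V_A by voltage divider: V_A = 13.4 × 1.080/(23.0 + 1.080) = 0.6011 V.
I(R_E) = V_A / R_E = 0.6011/2.40 = 0.2505 mA.

I ≈ 0.250 mA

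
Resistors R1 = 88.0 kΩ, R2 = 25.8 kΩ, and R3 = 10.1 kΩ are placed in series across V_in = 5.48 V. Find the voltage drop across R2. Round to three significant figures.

V ≈ 1.14 V

ΣR = 88.0 + 25.8 + 10.1 = 123.9 kΩ.
V = V_in · R/ΣR = 5.48 × 0.2082 = 1.141 V.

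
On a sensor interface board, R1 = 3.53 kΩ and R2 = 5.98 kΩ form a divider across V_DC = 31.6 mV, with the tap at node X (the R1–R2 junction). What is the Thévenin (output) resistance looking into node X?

With V_DC suppressed (replaced by a short), R_th = R1 ‖ R2 = (3.530 × 5.98)/(3.530 + 5.98) = 2.220 kΩ.

R_th ≈ 2.22 kΩ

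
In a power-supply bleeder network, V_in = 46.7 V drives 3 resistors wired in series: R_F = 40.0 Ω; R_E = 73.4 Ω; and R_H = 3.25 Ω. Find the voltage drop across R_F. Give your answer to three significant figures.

V ≈ 16.0 V

Total series resistance ΣR = 40.0 + 73.4 + 3.25 = 116.7 Ω.
By the voltage-divider rule, V = 46.7 × 40.00/116.7 = 16.01 V.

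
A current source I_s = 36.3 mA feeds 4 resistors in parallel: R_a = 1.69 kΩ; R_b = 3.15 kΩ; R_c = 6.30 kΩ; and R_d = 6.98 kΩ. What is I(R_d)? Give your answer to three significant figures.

Conductances: ΣG = 1/1.69 + 1/3.15 + 1/6.30 + 1/6.98 = 1.211 (1/kΩ).
Current divider: I(R_d) = I_s · G_k/ΣG = 36.3 × (0.1433/1.211) = 36.3 × 0.1183 = 4.294 mA.

I ≈ 4.29 mA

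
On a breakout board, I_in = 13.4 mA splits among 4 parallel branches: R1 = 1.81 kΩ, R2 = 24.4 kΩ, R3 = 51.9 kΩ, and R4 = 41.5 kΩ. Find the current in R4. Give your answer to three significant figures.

I ≈ 0.507 mA

Conductances: ΣG = 1/1.81 + 1/24.4 + 1/51.9 + 1/41.5 = 0.6368 (1/kΩ).
Current divider: I(R4) = I_in · G_k/ΣG = 13.4 × (0.02410/0.6368) = 13.4 × 0.03784 = 0.5070 mA.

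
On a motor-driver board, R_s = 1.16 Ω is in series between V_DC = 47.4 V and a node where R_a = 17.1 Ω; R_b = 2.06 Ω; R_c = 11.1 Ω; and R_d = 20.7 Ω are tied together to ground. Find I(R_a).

I ≈ 1.55 A

Parallel bank: R_p = 1/(1/17.1 + 1/2.06 + 1/11.1 + 1/20.7) = 1.466 Ω.
V_A by voltage divider: V_A = 47.4 × 1.466/(1.16 + 1.466) = 26.46 V.
I(R_a) = V_A / R_a = 26.46/17.1 = 1.547 A.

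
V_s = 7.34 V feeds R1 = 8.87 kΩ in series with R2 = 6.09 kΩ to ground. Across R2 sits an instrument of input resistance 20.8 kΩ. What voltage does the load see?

V_out ≈ 2.55 V

R2 ‖ R_L = (6.09 × 20.8)/(6.09 + 20.8) = 4.711 kΩ.
Voltage divider with the loaded lower leg: V_out = 7.34 × 4.711/(8.87 + 4.711) = 7.34 × 0.3469 = 2.546 V.
(Unloaded it would be 2.99 V; the load pulls it down.)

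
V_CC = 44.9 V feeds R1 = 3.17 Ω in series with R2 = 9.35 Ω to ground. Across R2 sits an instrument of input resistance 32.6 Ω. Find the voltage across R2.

R2 ‖ R_L = (9.35 × 32.6)/(9.35 + 32.6) = 7.266 Ω.
Now apply the divider: V_out = 44.9 × 0.6962 = 31.26 V.
(Unloaded it would be 33.5 V; the load pulls it down.)

V_out ≈ 31.3 V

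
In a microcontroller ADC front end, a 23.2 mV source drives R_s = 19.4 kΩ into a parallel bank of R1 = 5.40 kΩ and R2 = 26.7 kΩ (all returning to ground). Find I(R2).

Parallel bank: R_p = 1/(1/5.40 + 1/26.7) = 4.492 kΩ.
Node voltage V_A = V_s · R_p/(R_s + R_p) = 23.2 × 0.1880 = 4.362 mV.
I(R2) = V_A / R2 = 4.362/26.7 = 0.1634 µA.

I ≈ 0.163 µA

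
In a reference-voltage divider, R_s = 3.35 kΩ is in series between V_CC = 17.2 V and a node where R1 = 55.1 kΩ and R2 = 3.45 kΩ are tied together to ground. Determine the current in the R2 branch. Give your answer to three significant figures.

Combine the parallel branches: R_p = (1/55.1 + 1/3.45)⁻¹ = 3.247 kΩ.
Node voltage V_A = V_CC · R_p/(R_s + R_p) = 17.2 × 0.4922 = 8.465 V.
I(R2) = V_A / R2 = 8.465/3.45 = 2.454 mA.

I ≈ 2.45 mA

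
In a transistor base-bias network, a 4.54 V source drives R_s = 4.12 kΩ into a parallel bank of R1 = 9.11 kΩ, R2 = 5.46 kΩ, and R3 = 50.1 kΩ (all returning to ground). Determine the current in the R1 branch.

I ≈ 0.218 mA

Equivalent of the parallel group: R_p = 3.196 kΩ.
V_A by voltage divider: V_A = 4.54 × 3.196/(4.12 + 3.196) = 1.983 V.
I(R1) = V_A / R1 = 1.983/9.11 = 0.2177 mA.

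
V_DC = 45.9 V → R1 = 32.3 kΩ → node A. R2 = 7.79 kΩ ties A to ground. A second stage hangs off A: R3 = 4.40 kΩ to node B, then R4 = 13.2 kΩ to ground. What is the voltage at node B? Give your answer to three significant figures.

V_B ≈ 4.93 V

Node A sees R2 in parallel with the series input of stage 2, R3 + R4 = 17.60 kΩ.
Effective lower resistance at A: R2 ‖ 17.60 = 5.400 kΩ.
First divider: V_A = V_DC · 5.400/(32.3 + 5.400) = 6.574 V.
Then the unloaded second divider: V_B = V_A × R4/(R3+R4) = 6.574 × 0.7500 = 4.931 V.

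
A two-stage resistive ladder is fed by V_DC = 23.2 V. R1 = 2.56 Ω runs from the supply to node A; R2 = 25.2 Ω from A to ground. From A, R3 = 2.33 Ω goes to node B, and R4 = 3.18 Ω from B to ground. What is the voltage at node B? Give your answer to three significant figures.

V_B ≈ 8.55 V

The second stage (R3 + R4 = 5.510 Ω) loads node A in parallel with R2.
Effective lower resistance at A: R2 ‖ 5.510 = 4.521 Ω.
First divider: V_A = V_DC · 4.521/(2.56 + 4.521) = 14.81 V.
V_B = V_A × 0.5771 = 8.549 V.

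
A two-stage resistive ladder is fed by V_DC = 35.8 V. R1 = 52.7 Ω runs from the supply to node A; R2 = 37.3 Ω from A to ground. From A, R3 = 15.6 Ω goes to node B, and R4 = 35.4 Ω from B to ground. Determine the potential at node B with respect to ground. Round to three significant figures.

Looking into the second stage from A: R3 + R4 = 51.00 Ω appears in parallel with R2.
Effective lower resistance at A: R2 ‖ 51.00 = 21.54 Ω.
So V_A = 35.8 × 0.2902 = 10.39 V.
Then the unloaded second divider: V_B = V_A × R4/(R3+R4) = 10.39 × 0.6941 = 7.211 V.

V_B ≈ 7.21 V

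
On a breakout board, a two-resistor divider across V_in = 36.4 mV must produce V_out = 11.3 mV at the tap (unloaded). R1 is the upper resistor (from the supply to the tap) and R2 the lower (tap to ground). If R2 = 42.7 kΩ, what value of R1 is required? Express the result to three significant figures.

V_out/V_in = R2/(R1+R2) = 0.3104.
R1 = R2·(1/k − 1) = 42.7 × 2.221 = 94.85 kΩ.

R1 ≈ 94.8 kΩ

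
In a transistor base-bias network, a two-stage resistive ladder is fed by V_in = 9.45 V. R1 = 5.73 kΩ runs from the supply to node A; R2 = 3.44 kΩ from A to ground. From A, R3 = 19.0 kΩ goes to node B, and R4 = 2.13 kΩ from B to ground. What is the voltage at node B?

V_B ≈ 0.324 V

Node A sees R2 in parallel with the series input of stage 2, R3 + R4 = 21.13 kΩ.
Effective lower resistance at A: R2 ‖ 21.13 = 2.958 kΩ.
So V_A = 9.45 × 0.3405 = 3.218 V.
Then the unloaded second divider: V_B = V_A × R4/(R3+R4) = 3.218 × 0.1008 = 0.3244 V.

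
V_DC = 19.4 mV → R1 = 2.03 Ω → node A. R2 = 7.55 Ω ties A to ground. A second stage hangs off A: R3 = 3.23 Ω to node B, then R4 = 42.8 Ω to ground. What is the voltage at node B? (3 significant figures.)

Node A sees R2 in parallel with the series input of stage 2, R3 + R4 = 46.03 Ω.
Effective lower resistance at A: R2 ‖ 46.03 = 6.486 Ω.
V_A = 19.4 × 6.486/(2.03 + 6.486) = 14.78 mV.
V_B = V_A × 0.9298 = 13.74 mV.

V_B ≈ 13.7 mV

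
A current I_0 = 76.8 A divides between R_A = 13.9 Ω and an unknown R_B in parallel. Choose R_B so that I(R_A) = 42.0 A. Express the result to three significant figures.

R_B ≈ 16.8 Ω

Two-branch current divider: I_A = I_0 · R_B/(R_A + R_B).
42.0/76.8 = R_B/(R_A + R_B) → R_B = R_A · (0.5469)/(1 − 0.5469) = 13.9 × 1.207 = 16.78 Ω.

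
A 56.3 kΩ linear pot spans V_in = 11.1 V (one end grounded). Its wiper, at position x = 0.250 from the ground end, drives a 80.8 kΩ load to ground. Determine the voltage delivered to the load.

V_out ≈ 2.45 V

Lower segment x·R_p = 14.07 kΩ; upper segment (1−x)·R_p = 42.22 kΩ.
R_L loads the lower segment: effective lower R = 11.99 kΩ.
V_out = 11.1 × 11.99/(42.22 + 11.99) = 2.454 V.
(Unloaded: V_out = x·V_in = 2.77 V.)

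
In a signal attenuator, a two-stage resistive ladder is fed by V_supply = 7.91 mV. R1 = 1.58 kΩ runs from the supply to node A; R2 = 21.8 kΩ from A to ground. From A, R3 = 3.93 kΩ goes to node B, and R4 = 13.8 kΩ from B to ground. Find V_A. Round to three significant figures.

V_A ≈ 6.81 mV

Node A sees R2 in parallel with the series input of stage 2, R3 + R4 = 17.73 kΩ.
Effective lower resistance at A: R2 ‖ 17.73 = 9.778 kΩ.
First divider: V_A = V_supply · 9.778/(1.58 + 9.778) = 6.810 mV.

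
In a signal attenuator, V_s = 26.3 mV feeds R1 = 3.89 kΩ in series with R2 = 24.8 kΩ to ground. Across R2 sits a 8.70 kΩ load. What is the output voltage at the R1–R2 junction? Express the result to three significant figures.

First combine the lower leg with the load: R2 ‖ R_L = 6.441 kΩ.
Now apply the divider: V_out = 26.3 × 0.6234 = 16.40 mV.

V_out ≈ 16.4 mV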